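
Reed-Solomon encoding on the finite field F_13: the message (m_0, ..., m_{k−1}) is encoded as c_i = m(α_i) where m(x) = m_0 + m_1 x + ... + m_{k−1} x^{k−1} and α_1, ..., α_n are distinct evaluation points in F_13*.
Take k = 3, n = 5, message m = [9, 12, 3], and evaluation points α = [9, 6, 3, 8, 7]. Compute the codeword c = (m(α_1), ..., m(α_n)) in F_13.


c = [9, 7, 7, 11, 6]

Message polynomial: m(x) = 9 + 12·x + 3·x^2 (mod 13).
For each evaluation point α_i, compute m(α_i) mod 13:
  α_1 = 9: Horner steps 3 → 0 → 9, so m(9) = 9.
  α_2 = 6: Horner steps 3 → 4 → 7, so m(6) = 7.
  α_3 = 3: Horner steps 3 → 8 → 7, so m(3) = 7.
  α_4 = 8: Horner steps 3 → 10 → 11, so m(8) = 11.
  α_5 = 7: Horner steps 3 → 7 → 6, so m(7) = 6.
Codeword c = [9, 7, 7, 11, 6] ∈ F_13^5.


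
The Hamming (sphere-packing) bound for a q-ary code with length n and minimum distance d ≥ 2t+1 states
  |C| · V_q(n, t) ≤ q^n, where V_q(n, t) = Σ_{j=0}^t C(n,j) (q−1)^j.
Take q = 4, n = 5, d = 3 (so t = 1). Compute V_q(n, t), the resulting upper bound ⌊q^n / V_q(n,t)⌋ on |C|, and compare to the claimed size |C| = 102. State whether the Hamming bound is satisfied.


V_q(n, t) = 16, q^n = 1024, Hamming bound = 64, |C| = 102 > bound (violated).

Step 1: Compute V_q(n, t) = Σ_{j=0}^1 C(n, j) (q−1)^j.
  j = 0: C(5,0)·(3)^0 = 1·1 = 1.
  j = 1: C(5,1)·(3)^1 = 5·3 = 15.
  V_q(n, t) = 1 + 15 = 16.
Step 2: q^n = 4^5 = 1024.
Step 3: Hamming bound ⌊q^n / V_q(n,t)⌋ = ⌊1024/16⌋ = 64.
Step 4: Compare |C| = 102 to 64: violated.
The claimed |C| lies above the Hamming bound, so no 4-ary code of length 5 with d ≥ 3 can have 102 codewords.


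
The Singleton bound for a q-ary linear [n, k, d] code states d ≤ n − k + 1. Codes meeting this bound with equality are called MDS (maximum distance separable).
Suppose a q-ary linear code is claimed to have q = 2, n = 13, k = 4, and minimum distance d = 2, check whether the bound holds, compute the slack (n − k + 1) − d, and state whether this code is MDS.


Singleton RHS = n − k + 1 = 10, slack = 8, bound satisfied, not MDS.

Singleton bound: d ≤ n − k + 1.
Here n = 13, k = 4, so n − k + 1 = 10.
Given d = 2, check d ≤ 10: YES.
Slack = (n − k + 1) − d = 8.
The code is NOT MDS (slack = 8 > 0).
Description: the claimed parameters are [13, 4, 2]_2; such a code would be non-MDS.


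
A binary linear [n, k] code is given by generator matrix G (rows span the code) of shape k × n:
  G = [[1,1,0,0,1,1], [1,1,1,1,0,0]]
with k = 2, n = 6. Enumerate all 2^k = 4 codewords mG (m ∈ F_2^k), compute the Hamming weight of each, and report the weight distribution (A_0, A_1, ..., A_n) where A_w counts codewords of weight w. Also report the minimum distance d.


Weight distribution: A_0 = 1, A_4 = 3. Minimum distance d = 4.

Enumerate all 2^2 = 4 messages m ∈ F_2^2.
For each, compute codeword c = mG in F_2^6, then tally its weight.
  m = 00 → c = 000000, weight = 0.
  m = 10 → c = 110011, weight = 4.
  m = 01 → c = 111100, weight = 4.
  m = 11 → c = 001111, weight = 4.
Tally weights:
  weight 0: 1 codewords.
  weight 4: 3 codewords.
Minimum distance d = smallest w > 0 with A_w > 0 = 4.
Sanity: Σ A_w = 4 = 2^2 = 4 ✓.


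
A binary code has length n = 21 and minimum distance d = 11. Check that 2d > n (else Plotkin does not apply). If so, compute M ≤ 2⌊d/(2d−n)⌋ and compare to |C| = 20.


Plotkin bound M ≤ 22; given |C| = 20 ≤ bound (satisfied).

Check applicability: 2d = 22, n = 21.
2d − n = 1 > 0, so Plotkin applies.
Compute d/(2d−n) = 11/1 ≈ 11.0000.
⌊d/(2d−n)⌋ = 11.
Plotkin bound: M ≤ 2·11 = 22.
Given |C| = 20, check: satisfied.
This |C| is below the Plotkin bound.


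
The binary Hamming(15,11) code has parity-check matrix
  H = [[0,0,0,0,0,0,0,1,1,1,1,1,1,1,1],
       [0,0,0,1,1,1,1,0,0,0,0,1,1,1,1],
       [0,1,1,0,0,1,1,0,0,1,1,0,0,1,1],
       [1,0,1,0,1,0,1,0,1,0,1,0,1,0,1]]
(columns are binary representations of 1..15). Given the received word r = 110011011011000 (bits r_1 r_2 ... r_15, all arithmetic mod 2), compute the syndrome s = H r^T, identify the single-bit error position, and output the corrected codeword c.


s = (0, 1, 1, 0)^T, error position = 6, corrected codeword c = 110010011011000

Compute s = H r^T mod 2 one row at a time:
  s_1 = 1 + 1 + 0 + 1 + 1 + 0 + 0 + 0 = 4 ≡ 0 (mod 2).
  s_2 = 0 + 1 + 1 + 0 + 1 + 0 + 0 + 0 = 3 ≡ 1 (mod 2).
  s_3 = 1 + 0 + 1 + 0 + 0 + 1 + 0 + 0 = 3 ≡ 1 (mod 2).
  s_4 = 1 + 0 + 1 + 0 + 1 + 1 + 0 + 0 = 4 ≡ 0 (mod 2).
s = (0, 1, 1, 0)^T — this equals column 6 of H (binary 0110), so error is at position 6.
Correct: flip bit 6 of r = 110011011011000 to get c = 110010011011000.


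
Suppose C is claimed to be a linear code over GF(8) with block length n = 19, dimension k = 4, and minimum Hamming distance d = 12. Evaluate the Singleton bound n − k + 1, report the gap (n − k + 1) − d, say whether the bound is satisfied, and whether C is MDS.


Singleton RHS = n − k + 1 = 16, slack = 4, bound satisfied, not MDS.

Singleton bound: d ≤ n − k + 1.
Here n = 19, k = 4, so n − k + 1 = 16.
Given d = 12, check d ≤ 16: YES.
Slack = (n − k + 1) − d = 4.
The code is NOT MDS (slack = 4 > 0).
Description: the claimed parameters are [19, 4, 12]_8; such a code would be non-MDS.


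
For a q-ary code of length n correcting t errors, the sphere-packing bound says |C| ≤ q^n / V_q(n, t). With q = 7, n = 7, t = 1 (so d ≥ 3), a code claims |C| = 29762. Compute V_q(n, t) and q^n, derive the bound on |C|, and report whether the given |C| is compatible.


V_q(n, t) = 43, q^n = 823543, Hamming bound = 19152, |C| = 29762 > bound (violated).

Step 1: Compute V_q(n, t) = Σ_{j=0}^1 C(n, j) (q−1)^j.
  j = 0: C(7,0)·(6)^0 = 1·1 = 1.
  j = 1: C(7,1)·(6)^1 = 7·6 = 42.
  V_q(n, t) = 1 + 42 = 43.
Step 2: q^n = 7^7 = 823543.
Step 3: Hamming bound ⌊q^n / V_q(n,t)⌋ = ⌊823543/43⌋ = 19152.
Step 4: Compare |C| = 29762 to 19152: violated.
The claimed |C| lies above the Hamming bound, so no 7-ary code of length 7 with d ≥ 3 can have 29762 codewords.


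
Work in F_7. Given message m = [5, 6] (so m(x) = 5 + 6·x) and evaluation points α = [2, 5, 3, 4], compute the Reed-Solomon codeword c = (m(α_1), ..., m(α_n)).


c = [3, 0, 2, 1]

Message polynomial: m(x) = 5 + 6·x (mod 7).
For each evaluation point α_i, compute m(α_i) mod 7:
  α_1 = 2: Horner steps 6 → 3, so m(2) = 3.
  α_2 = 5: Horner steps 6 → 0, so m(5) = 0.
  α_3 = 3: Horner steps 6 → 2, so m(3) = 2.
  α_4 = 4: Horner steps 6 → 1, so m(4) = 1.
Codeword c = [3, 0, 2, 1] ∈ F_7^4.


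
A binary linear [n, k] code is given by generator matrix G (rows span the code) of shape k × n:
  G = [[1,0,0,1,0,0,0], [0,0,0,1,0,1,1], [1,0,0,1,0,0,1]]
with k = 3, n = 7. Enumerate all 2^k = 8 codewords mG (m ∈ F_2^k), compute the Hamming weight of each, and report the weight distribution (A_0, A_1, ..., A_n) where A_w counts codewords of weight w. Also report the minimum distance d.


Weight distribution: A_0 = 1, A_1 = 1, A_2 = 3, A_3 = 3. Minimum distance d = 1.

Enumerate all 2^3 = 8 messages m ∈ F_2^3.
For each, compute codeword c = mG in F_2^7, then tally its weight.
  m = 000 → c = 0000000, weight = 0.
  m = 100 → c = 1001000, weight = 2.
  m = 010 → c = 0001011, weight = 3.
  m = 110 → c = 1000011, weight = 3.
  m = 001 → c = 1001001, weight = 3.
  m = 101 → c = 0000001, weight = 1.
  m = 011 → c = 1000010, weight = 2.
  m = 111 → c = 0001010, weight = 2.
Tally weights:
  weight 0: 1 codewords.
  weight 1: 1 codewords.
  weight 2: 3 codewords.
  weight 3: 3 codewords.
Minimum distance d = smallest w > 0 with A_w > 0 = 1.
Sanity: Σ A_w = 8 = 2^3 = 8 ✓.


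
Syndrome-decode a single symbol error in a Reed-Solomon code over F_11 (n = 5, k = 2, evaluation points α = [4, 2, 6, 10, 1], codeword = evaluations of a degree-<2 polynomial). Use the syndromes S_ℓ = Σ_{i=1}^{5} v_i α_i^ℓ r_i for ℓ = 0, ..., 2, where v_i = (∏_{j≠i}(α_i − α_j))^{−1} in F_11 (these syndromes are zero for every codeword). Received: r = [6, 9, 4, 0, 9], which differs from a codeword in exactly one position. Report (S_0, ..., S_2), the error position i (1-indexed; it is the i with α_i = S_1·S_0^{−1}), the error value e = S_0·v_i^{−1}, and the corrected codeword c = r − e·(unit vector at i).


S = (6, 1, 2), error at position 2, error magnitude e = 1, c = [6, 8, 4, 0, 9].

Step 1: column multipliers v_i = (∏_{j≠i}(α_i − α_j))^{−1} mod 11.
  i = 1 (α = 4): (4−2)(4−6)(4−10)(4−1) = 2·(−2)·(−6)·3 = 72 ≡ 6, so v_1 = 6^{−1} = 2 (mod 11).
  i = 2 (α = 2): (2−4)(2−6)(2−10)(2−1) = (−2)·(−4)·(−8)·1 = −64 ≡ 2, so v_2 = 2^{−1} = 6 (mod 11).
  i = 3 (α = 6): (6−4)(6−2)(6−10)(6−1) = 2·4·(−4)·5 = −160 ≡ 5, so v_3 = 5^{−1} = 9 (mod 11).
  i = 4 (α = 10): (10−4)(10−2)(10−6)(10−1) = 6·8·4·9 = 1728 ≡ 1, so v_4 = 1^{−1} = 1 (mod 11).
  i = 5 (α = 1): (1−4)(1−2)(1−6)(1−10) = (−3)·(−1)·(−5)·(−9) = 135 ≡ 3, so v_5 = 3^{−1} = 4 (mod 11).
  v = [2, 6, 9, 1, 4].
Step 2: syndromes of r = [6, 9, 4, 0, 9] (all sums mod 11).
  S_0 = Σ v_i r_i = 2·6 + 6·9 + 9·4 + 1·0 + 4·9 = 138 ≡ 6.
  S_1 = Σ v_i α_i r_i = 2·4·6 + 6·2·9 + 9·6·4 + 1·10·0 + 4·1·9 = 408 ≡ 1.
  α_i^2 mod 11 = [5, 4, 3, 1, 1].
  S_2 = Σ v_i α_i^2 r_i = 2·5·6 + 6·4·9 + 9·3·4 + 1·1·0 + 4·1·9 = 420 ≡ 2.
  S = (6, 1, 2) ≠ 0, so r is not a codeword (an error is present).
Step 3: locate the error. For a single error e at position i, S_ℓ = v_i·e·α_i^ℓ, so α_err = S_1/S_0.
  S_0^{−1} = 6^{−1} = 2 (mod 11), so α_err = 1·2 = 2 ≡ 2 = α_2. Error position i = 2.
  Consistency check: S_2/S_1 = 2·1 = 2 ≡ 2 = α_err ✓ (single-error assumption holds).
Step 4: error magnitude e = S_0/v_2 = S_0·∏_{j≠2}(α_2 − α_j) = 6·2 = 12 ≡ 1 (mod 11).
Step 5: correct position 2: c_2 = r_2 − e = 9 − 1 ≡ 8 (mod 11). Hence c = [6, 8, 4, 0, 9].
  Check: interpolating c through the α_i gives m(x) = 10 + 10·x (degree < 2) with m(α_i) = c_i for every i, so c is indeed a codeword.


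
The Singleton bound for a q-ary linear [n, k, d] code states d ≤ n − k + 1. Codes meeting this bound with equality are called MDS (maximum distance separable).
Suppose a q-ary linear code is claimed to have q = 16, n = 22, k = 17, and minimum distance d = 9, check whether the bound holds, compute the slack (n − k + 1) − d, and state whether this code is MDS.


Singleton RHS = n − k + 1 = 6, slack = -3, bound violated (no such code; not MDS).

Singleton bound: d ≤ n − k + 1.
Here n = 22, k = 17, so n − k + 1 = 6.
Given d = 9, check d ≤ 6: NO.
Slack = (n − k + 1) − d = -3.
The slack is negative: d = 9 exceeds n − k + 1 = 6 by 3, so the Singleton bound is violated and no linear [22, 17, 9]_16 code can exist. In particular it is not MDS (MDS requires d = n − k + 1 exactly).
Description: the claimed parameters are [22, 17, 9]_16; such a code would be impossible (violates the Singleton bound).


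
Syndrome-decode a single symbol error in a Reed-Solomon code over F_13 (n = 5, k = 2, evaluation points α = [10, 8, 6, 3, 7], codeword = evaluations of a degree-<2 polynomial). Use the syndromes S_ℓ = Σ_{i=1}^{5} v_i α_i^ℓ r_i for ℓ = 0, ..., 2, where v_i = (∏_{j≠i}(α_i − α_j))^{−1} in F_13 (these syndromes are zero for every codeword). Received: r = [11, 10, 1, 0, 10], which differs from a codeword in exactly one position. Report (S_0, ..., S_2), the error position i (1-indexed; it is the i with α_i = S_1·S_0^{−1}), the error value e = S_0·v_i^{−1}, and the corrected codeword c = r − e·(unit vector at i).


S = (5, 1, 8), error at position 2, error magnitude e = 4, c = [11, 6, 1, 0, 10].

Step 1: column multipliers v_i = (∏_{j≠i}(α_i − α_j))^{−1} mod 13.
  i = 1 (α = 10): (10−8)(10−6)(10−3)(10−7) = 2·4·7·3 = 168 ≡ 12, so v_1 = 12^{−1} = 12 (mod 13).
  i = 2 (α = 8): (8−10)(8−6)(8−3)(8−7) = (−2)·2·5·1 = −20 ≡ 6, so v_2 = 6^{−1} = 11 (mod 13).
  i = 3 (α = 6): (6−10)(6−8)(6−3)(6−7) = (−4)·(−2)·3·(−1) = −24 ≡ 2, so v_3 = 2^{−1} = 7 (mod 13).
  i = 4 (α = 3): (3−10)(3−8)(3−6)(3−7) = (−7)·(−5)·(−3)·(−4) = 420 ≡ 4, so v_4 = 4^{−1} = 10 (mod 13).
  i = 5 (α = 7): (7−10)(7−8)(7−6)(7−3) = (−3)·(−1)·1·4 = 12 ≡ 12, so v_5 = 12^{−1} = 12 (mod 13).
  v = [12, 11, 7, 10, 12].
Step 2: syndromes of r = [11, 10, 1, 0, 10] (all sums mod 13).
  S_0 = Σ v_i r_i = 12·11 + 11·10 + 7·1 + 10·0 + 12·10 = 369 ≡ 5.
  S_1 = Σ v_i α_i r_i = 12·10·11 + 11·8·10 + 7·6·1 + 10·3·0 + 12·7·10 = 3082 ≡ 1.
  α_i^2 mod 13 = [9, 12, 10, 9, 10].
  S_2 = Σ v_i α_i^2 r_i = 12·9·11 + 11·12·10 + 7·10·1 + 10·9·0 + 12·10·10 = 3778 ≡ 8.
  S = (5, 1, 8) ≠ 0, so r is not a codeword (an error is present).
Step 3: locate the error. For a single error e at position i, S_ℓ = v_i·e·α_i^ℓ, so α_err = S_1/S_0.
  S_0^{−1} = 5^{−1} = 8 (mod 13), so α_err = 1·8 = 8 ≡ 8 = α_2. Error position i = 2.
  Consistency check: S_2/S_1 = 8·1 = 8 ≡ 8 = α_err ✓ (single-error assumption holds).
Step 4: error magnitude e = S_0/v_2 = S_0·∏_{j≠2}(α_2 − α_j) = 5·6 = 30 ≡ 4 (mod 13).
Step 5: correct position 2: c_2 = r_2 − e = 10 − 4 ≡ 6 (mod 13). Hence c = [11, 6, 1, 0, 10].
  Check: interpolating c through the α_i gives m(x) = 12 + 9·x (degree < 2) with m(α_i) = c_i for every i, so c is indeed a codeword.


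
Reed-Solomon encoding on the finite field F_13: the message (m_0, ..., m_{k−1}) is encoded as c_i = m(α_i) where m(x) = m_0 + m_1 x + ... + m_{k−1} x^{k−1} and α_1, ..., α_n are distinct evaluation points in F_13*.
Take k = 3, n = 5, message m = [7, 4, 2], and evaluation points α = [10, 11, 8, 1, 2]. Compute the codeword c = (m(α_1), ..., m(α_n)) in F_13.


c = [0, 7, 11, 0, 10]

Message polynomial: m(x) = 7 + 4·x + 2·x^2 (mod 13).
For each evaluation point α_i, compute m(α_i) mod 13:
  α_1 = 10: Horner steps 2 → 11 → 0, so m(10) = 0.
  α_2 = 11: Horner steps 2 → 0 → 7, so m(11) = 7.
  α_3 = 8: Horner steps 2 → 7 → 11, so m(8) = 11.
  α_4 = 1: Horner steps 2 → 6 → 0, so m(1) = 0.
  α_5 = 2: Horner steps 2 → 8 → 10, so m(2) = 10.
Codeword c = [0, 7, 11, 0, 10] ∈ F_13^5.


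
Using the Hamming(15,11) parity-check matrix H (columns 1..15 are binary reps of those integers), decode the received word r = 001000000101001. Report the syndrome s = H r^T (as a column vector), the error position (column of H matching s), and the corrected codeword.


s = (1, 0, 1, 0)^T, error position = 10, corrected codeword c = 001000000001001

Compute s = H r^T mod 2 one row at a time:
  s_1 = 0 + 0 + 1 + 0 + 1 + 0 + 0 + 1 = 3 ≡ 1 (mod 2).
  s_2 = 0 + 0 + 0 + 0 + 1 + 0 + 0 + 1 = 2 ≡ 0 (mod 2).
  s_3 = 0 + 1 + 0 + 0 + 1 + 0 + 0 + 1 = 3 ≡ 1 (mod 2).
  s_4 = 0 + 1 + 0 + 0 + 0 + 0 + 0 + 1 = 2 ≡ 0 (mod 2).
s = (1, 0, 1, 0)^T — this equals column 10 of H (binary 1010), so error is at position 10.
Correct: flip bit 10 of r = 001000000101001 to get c = 001000000001001.


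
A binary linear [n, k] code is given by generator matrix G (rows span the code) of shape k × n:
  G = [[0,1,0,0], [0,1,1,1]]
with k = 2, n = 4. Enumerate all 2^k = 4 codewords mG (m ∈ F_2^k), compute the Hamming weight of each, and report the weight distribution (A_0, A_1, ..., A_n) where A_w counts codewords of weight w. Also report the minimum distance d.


Weight distribution: A_0 = 1, A_1 = 1, A_2 = 1, A_3 = 1. Minimum distance d = 1.

Enumerate all 2^2 = 4 messages m ∈ F_2^2.
For each, compute codeword c = mG in F_2^4, then tally its weight.
  m = 00 → c = 0000, weight = 0.
  m = 10 → c = 0100, weight = 1.
  m = 01 → c = 0111, weight = 3.
  m = 11 → c = 0011, weight = 2.
Tally weights:
  weight 0: 1 codewords.
  weight 1: 1 codewords.
  weight 2: 1 codewords.
  weight 3: 1 codewords.
Minimum distance d = smallest w > 0 with A_w > 0 = 1.
Sanity: Σ A_w = 4 = 2^2 = 4 ✓.


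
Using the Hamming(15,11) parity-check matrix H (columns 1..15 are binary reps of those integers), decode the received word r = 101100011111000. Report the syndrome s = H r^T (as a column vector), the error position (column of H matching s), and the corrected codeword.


s = (1, 0, 1, 0)^T, error position = 10, corrected codeword c = 101100011011000

Compute s = H r^T mod 2 one row at a time:
  s_1 = 1 + 1 + 1 + 1 + 1 + 0 + 0 + 0 = 5 ≡ 1 (mod 2).
  s_2 = 1 + 0 + 0 + 0 + 1 + 0 + 0 + 0 = 2 ≡ 0 (mod 2).
  s_3 = 0 + 1 + 0 + 0 + 1 + 1 + 0 + 0 = 3 ≡ 1 (mod 2).
  s_4 = 1 + 1 + 0 + 0 + 1 + 1 + 0 + 0 = 4 ≡ 0 (mod 2).
s = (1, 0, 1, 0)^T — this equals column 10 of H (binary 1010), so error is at position 10.
Correct: flip bit 10 of r = 101100011111000 to get c = 101100011011000.


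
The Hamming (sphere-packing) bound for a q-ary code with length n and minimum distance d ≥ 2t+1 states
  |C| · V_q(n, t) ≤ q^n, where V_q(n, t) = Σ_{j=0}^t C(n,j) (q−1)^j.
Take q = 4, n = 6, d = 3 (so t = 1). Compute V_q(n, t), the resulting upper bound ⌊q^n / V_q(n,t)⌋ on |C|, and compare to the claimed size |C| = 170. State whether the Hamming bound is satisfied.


V_q(n, t) = 19, q^n = 4096, Hamming bound = 215, |C| = 170 ≤ bound (satisfied).

Step 1: Compute V_q(n, t) = Σ_{j=0}^1 C(n, j) (q−1)^j.
  j = 0: C(6,0)·(3)^0 = 1·1 = 1.
  j = 1: C(6,1)·(3)^1 = 6·3 = 18.
  V_q(n, t) = 1 + 18 = 19.
Step 2: q^n = 4^6 = 4096.
Step 3: Hamming bound ⌊q^n / V_q(n,t)⌋ = ⌊4096/19⌋ = 215.
Step 4: Compare |C| = 170 to 215: satisfied.
The claimed |C| lies below the Hamming bound.


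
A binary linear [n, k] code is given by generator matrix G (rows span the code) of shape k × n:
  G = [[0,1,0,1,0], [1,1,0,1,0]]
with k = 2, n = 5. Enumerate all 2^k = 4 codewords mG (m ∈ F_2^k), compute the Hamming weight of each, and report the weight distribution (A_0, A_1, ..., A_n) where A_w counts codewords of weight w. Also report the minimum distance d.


Weight distribution: A_0 = 1, A_1 = 1, A_2 = 1, A_3 = 1. Minimum distance d = 1.

Enumerate all 2^2 = 4 messages m ∈ F_2^2.
For each, compute codeword c = mG in F_2^5, then tally its weight.
  m = 00 → c = 00000, weight = 0.
  m = 10 → c = 01010, weight = 2.
  m = 01 → c = 11010, weight = 3.
  m = 11 → c = 10000, weight = 1.
Tally weights:
  weight 0: 1 codewords.
  weight 1: 1 codewords.
  weight 2: 1 codewords.
  weight 3: 1 codewords.
Minimum distance d = smallest w > 0 with A_w > 0 = 1.
Sanity: Σ A_w = 4 = 2^2 = 4 ✓.


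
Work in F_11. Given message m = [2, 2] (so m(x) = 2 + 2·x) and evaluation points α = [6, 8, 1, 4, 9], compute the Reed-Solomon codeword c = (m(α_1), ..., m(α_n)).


c = [3, 7, 4, 10, 9]

Message polynomial: m(x) = 2 + 2·x (mod 11).
For each evaluation point α_i, compute m(α_i) mod 11:
  α_1 = 6: Horner steps 2 → 3, so m(6) = 3.
  α_2 = 8: Horner steps 2 → 7, so m(8) = 7.
  α_3 = 1: Horner steps 2 → 4, so m(1) = 4.
  α_4 = 4: Horner steps 2 → 10, so m(4) = 10.
  α_5 = 9: Horner steps 2 → 9, so m(9) = 9.
Codeword c = [3, 7, 4, 10, 9] ∈ F_11^5.


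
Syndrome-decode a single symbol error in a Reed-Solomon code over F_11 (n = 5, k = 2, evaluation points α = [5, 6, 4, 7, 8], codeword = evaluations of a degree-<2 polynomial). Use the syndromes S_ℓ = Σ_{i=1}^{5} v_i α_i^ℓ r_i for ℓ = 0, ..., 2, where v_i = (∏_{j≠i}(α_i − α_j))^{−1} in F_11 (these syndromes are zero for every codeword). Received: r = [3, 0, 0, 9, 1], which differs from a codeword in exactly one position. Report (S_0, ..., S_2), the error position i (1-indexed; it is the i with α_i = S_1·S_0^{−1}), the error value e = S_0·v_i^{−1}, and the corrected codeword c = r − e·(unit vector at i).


S = (4, 2, 1), error at position 2, error magnitude e = 5, c = [3, 6, 0, 9, 1].

Step 1: column multipliers v_i = (∏_{j≠i}(α_i − α_j))^{−1} mod 11.
  i = 1 (α = 5): (5−6)(5−4)(5−7)(5−8) = (−1)·1·(−2)·(−3) = −6 ≡ 5, so v_1 = 5^{−1} = 9 (mod 11).
  i = 2 (α = 6): (6−5)(6−4)(6−7)(6−8) = 1·2·(−1)·(−2) = 4 ≡ 4, so v_2 = 4^{−1} = 3 (mod 11).
  i = 3 (α = 4): (4−5)(4−6)(4−7)(4−8) = (−1)·(−2)·(−3)·(−4) = 24 ≡ 2, so v_3 = 2^{−1} = 6 (mod 11).
  i = 4 (α = 7): (7−5)(7−6)(7−4)(7−8) = 2·1·3·(−1) = −6 ≡ 5, so v_4 = 5^{−1} = 9 (mod 11).
  i = 5 (α = 8): (8−5)(8−6)(8−4)(8−7) = 3·2·4·1 = 24 ≡ 2, so v_5 = 2^{−1} = 6 (mod 11).
  v = [9, 3, 6, 9, 6].
Step 2: syndromes of r = [3, 0, 0, 9, 1] (all sums mod 11).
  S_0 = Σ v_i r_i = 9·3 + 3·0 + 6·0 + 9·9 + 6·1 = 114 ≡ 4.
  S_1 = Σ v_i α_i r_i = 9·5·3 + 3·6·0 + 6·4·0 + 9·7·9 + 6·8·1 = 750 ≡ 2.
  α_i^2 mod 11 = [3, 3, 5, 5, 9].
  S_2 = Σ v_i α_i^2 r_i = 9·3·3 + 3·3·0 + 6·5·0 + 9·5·9 + 6·9·1 = 540 ≡ 1.
  S = (4, 2, 1) ≠ 0, so r is not a codeword (an error is present).
Step 3: locate the error. For a single error e at position i, S_ℓ = v_i·e·α_i^ℓ, so α_err = S_1/S_0.
  S_0^{−1} = 4^{−1} = 3 (mod 11), so α_err = 2·3 = 6 ≡ 6 = α_2. Error position i = 2.
  Consistency check: S_2/S_1 = 1·6 = 6 ≡ 6 = α_err ✓ (single-error assumption holds).
Step 4: error magnitude e = S_0/v_2 = S_0·∏_{j≠2}(α_2 − α_j) = 4·4 = 16 ≡ 5 (mod 11).
Step 5: correct position 2: c_2 = r_2 − e = 0 − 5 ≡ 6 (mod 11). Hence c = [3, 6, 0, 9, 1].
  Check: interpolating c through the α_i gives m(x) = 10 + 3·x (degree < 2) with m(α_i) = c_i for every i, so c is indeed a codeword.


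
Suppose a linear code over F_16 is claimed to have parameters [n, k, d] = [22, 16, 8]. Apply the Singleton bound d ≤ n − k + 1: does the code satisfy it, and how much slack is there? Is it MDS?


Singleton RHS = n − k + 1 = 7, slack = -1, bound violated (no such code; not MDS).

Singleton bound: d ≤ n − k + 1.
Here n = 22, k = 16, so n − k + 1 = 7.
Given d = 8, check d ≤ 7: NO.
Slack = (n − k + 1) − d = -1.
The slack is negative: d = 8 exceeds n − k + 1 = 7 by 1, so the Singleton bound is violated and no linear [22, 16, 8]_16 code can exist. In particular it is not MDS (MDS requires d = n − k + 1 exactly).
Description: the claimed parameters are [22, 16, 8]_16; such a code would be impossible (violates the Singleton bound).


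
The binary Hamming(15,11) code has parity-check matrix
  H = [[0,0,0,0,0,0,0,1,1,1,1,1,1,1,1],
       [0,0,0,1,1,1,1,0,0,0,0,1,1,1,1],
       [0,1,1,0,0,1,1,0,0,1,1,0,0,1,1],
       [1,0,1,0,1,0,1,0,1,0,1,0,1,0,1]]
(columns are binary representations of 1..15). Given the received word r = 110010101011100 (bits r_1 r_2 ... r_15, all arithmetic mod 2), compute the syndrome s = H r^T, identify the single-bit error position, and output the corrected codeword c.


s = (0, 0, 1, 0)^T, error position = 2, corrected codeword c = 100010101011100

Compute s = H r^T mod 2 one row at a time:
  s_1 = 0 + 1 + 0 + 1 + 1 + 1 + 0 + 0 = 4 ≡ 0 (mod 2).
  s_2 = 0 + 1 + 0 + 1 + 1 + 1 + 0 + 0 = 4 ≡ 0 (mod 2).
  s_3 = 1 + 0 + 0 + 1 + 0 + 1 + 0 + 0 = 3 ≡ 1 (mod 2).
  s_4 = 1 + 0 + 1 + 1 + 1 + 1 + 1 + 0 = 6 ≡ 0 (mod 2).
s = (0, 0, 1, 0)^T — this equals column 2 of H (binary 0010), so error is at position 2.
Correct: flip bit 2 of r = 110010101011100 to get c = 100010101011100.


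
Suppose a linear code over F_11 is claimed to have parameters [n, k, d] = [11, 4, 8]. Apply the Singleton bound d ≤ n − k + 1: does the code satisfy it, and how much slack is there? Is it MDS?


Singleton RHS = n − k + 1 = 8, slack = 0, bound satisfied, MDS.

Singleton bound: d ≤ n − k + 1.
Here n = 11, k = 4, so n − k + 1 = 8.
Given d = 8, check d ≤ 8: YES.
Slack = (n − k + 1) − d = 0.
The code is MDS (slack = 0).
Description: the claimed parameters are [11, 4, 8]_11; such a code would be MDS (meets Singleton bound).


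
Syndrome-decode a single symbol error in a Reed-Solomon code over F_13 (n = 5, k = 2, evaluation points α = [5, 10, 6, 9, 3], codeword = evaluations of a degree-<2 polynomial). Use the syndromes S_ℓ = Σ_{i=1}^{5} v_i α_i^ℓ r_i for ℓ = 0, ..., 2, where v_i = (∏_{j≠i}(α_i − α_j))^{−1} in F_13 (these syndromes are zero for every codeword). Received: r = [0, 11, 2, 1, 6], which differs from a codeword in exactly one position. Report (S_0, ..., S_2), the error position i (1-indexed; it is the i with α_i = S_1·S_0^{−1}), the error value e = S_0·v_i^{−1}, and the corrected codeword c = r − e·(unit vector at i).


S = (7, 3, 5), error at position 3, error magnitude e = 5, c = [0, 11, 10, 1, 6].

Step 1: column multipliers v_i = (∏_{j≠i}(α_i − α_j))^{−1} mod 13.
  i = 1 (α = 5): (5−10)(5−6)(5−9)(5−3) = (−5)·(−1)·(−4)·2 = −40 ≡ 12, so v_1 = 12^{−1} = 12 (mod 13).
  i = 2 (α = 10): (10−5)(10−6)(10−9)(10−3) = 5·4·1·7 = 140 ≡ 10, so v_2 = 10^{−1} = 4 (mod 13).
  i = 3 (α = 6): (6−5)(6−10)(6−9)(6−3) = 1·(−4)·(−3)·3 = 36 ≡ 10, so v_3 = 10^{−1} = 4 (mod 13).
  i = 4 (α = 9): (9−5)(9−10)(9−6)(9−3) = 4·(−1)·3·6 = −72 ≡ 6, so v_4 = 6^{−1} = 11 (mod 13).
  i = 5 (α = 3): (3−5)(3−10)(3−6)(3−9) = (−2)·(−7)·(−3)·(−6) = 252 ≡ 5, so v_5 = 5^{−1} = 8 (mod 13).
  v = [12, 4, 4, 11, 8].
Step 2: syndromes of r = [0, 11, 2, 1, 6] (all sums mod 13).
  S_0 = Σ v_i r_i = 12·0 + 4·11 + 4·2 + 11·1 + 8·6 = 111 ≡ 7.
  S_1 = Σ v_i α_i r_i = 12·5·0 + 4·10·11 + 4·6·2 + 11·9·1 + 8·3·6 = 731 ≡ 3.
  α_i^2 mod 13 = [12, 9, 10, 3, 9].
  S_2 = Σ v_i α_i^2 r_i = 12·12·0 + 4·9·11 + 4·10·2 + 11·3·1 + 8·9·6 = 941 ≡ 5.
  S = (7, 3, 5) ≠ 0, so r is not a codeword (an error is present).
Step 3: locate the error. For a single error e at position i, S_ℓ = v_i·e·α_i^ℓ, so α_err = S_1/S_0.
  S_0^{−1} = 7^{−1} = 2 (mod 13), so α_err = 3·2 = 6 ≡ 6 = α_3. Error position i = 3.
  Consistency check: S_2/S_1 = 5·9 = 45 ≡ 6 = α_err ✓ (single-error assumption holds).
Step 4: error magnitude e = S_0/v_3 = S_0·∏_{j≠3}(α_3 − α_j) = 7·10 = 70 ≡ 5 (mod 13).
Step 5: correct position 3: c_3 = r_3 − e = 2 − 5 ≡ 10 (mod 13). Hence c = [0, 11, 10, 1, 6].
  Check: interpolating c through the α_i gives m(x) = 2 + 10·x (degree < 2) with m(α_i) = c_i for every i, so c is indeed a codeword.


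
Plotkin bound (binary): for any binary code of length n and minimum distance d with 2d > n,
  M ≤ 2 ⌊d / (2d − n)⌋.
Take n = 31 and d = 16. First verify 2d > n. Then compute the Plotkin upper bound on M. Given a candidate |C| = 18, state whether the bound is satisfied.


Plotkin bound M ≤ 32; given |C| = 18 ≤ bound (satisfied).

Check applicability: 2d = 32, n = 31.
2d − n = 1 > 0, so Plotkin applies.
Compute d/(2d−n) = 16/1 ≈ 16.0000.
⌊d/(2d−n)⌋ = 16.
Plotkin bound: M ≤ 2·16 = 32.
Given |C| = 18, check: satisfied.
This |C| is below the Plotkin bound.


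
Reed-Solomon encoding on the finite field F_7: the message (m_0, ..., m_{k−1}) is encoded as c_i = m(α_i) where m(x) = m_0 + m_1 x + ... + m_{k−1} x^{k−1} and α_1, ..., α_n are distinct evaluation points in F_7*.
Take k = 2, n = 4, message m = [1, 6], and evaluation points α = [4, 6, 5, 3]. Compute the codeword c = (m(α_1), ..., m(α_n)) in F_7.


c = [4, 2, 3, 5]

Message polynomial: m(x) = 1 + 6·x (mod 7).
For each evaluation point α_i, compute m(α_i) mod 7:
  α_1 = 4: Horner steps 6 → 4, so m(4) = 4.
  α_2 = 6: Horner steps 6 → 2, so m(6) = 2.
  α_3 = 5: Horner steps 6 → 3, so m(5) = 3.
  α_4 = 3: Horner steps 6 → 5, so m(3) = 5.
Codeword c = [4, 2, 3, 5] ∈ F_7^4.


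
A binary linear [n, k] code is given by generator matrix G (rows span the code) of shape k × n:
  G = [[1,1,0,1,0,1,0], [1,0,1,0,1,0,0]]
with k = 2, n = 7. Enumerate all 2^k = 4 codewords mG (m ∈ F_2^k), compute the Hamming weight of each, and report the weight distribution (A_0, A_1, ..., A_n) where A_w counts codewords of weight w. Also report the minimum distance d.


Weight distribution: A_0 = 1, A_3 = 1, A_4 = 1, A_5 = 1. Minimum distance d = 3.

Enumerate all 2^2 = 4 messages m ∈ F_2^2.
For each, compute codeword c = mG in F_2^7, then tally its weight.
  m = 00 → c = 0000000, weight = 0.
  m = 10 → c = 1101010, weight = 4.
  m = 01 → c = 1010100, weight = 3.
  m = 11 → c = 0111110, weight = 5.
Tally weights:
  weight 0: 1 codewords.
  weight 3: 1 codewords.
  weight 4: 1 codewords.
  weight 5: 1 codewords.
Minimum distance d = smallest w > 0 with A_w > 0 = 3.
Sanity: Σ A_w = 4 = 2^2 = 4 ✓.


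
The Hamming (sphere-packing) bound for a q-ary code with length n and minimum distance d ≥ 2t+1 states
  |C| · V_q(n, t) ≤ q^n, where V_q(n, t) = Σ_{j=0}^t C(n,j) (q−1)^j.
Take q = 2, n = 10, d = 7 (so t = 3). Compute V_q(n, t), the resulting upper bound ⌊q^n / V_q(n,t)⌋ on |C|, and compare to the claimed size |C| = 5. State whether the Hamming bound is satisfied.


V_q(n, t) = 176, q^n = 1024, Hamming bound = 5, |C| = 5 ≤ bound (satisfied).

Step 1: Compute V_q(n, t) = Σ_{j=0}^3 C(n, j) (q−1)^j.
  j = 0: C(10,0)·(1)^0 = 1·1 = 1.
  j = 1: C(10,1)·(1)^1 = 10·1 = 10.
  j = 2: C(10,2)·(1)^2 = 45·1 = 45.
  j = 3: C(10,3)·(1)^3 = 120·1 = 120.
  V_q(n, t) = 1 + 10 + 45 + 120 = 176.
Step 2: q^n = 2^10 = 1024.
Step 3: Hamming bound ⌊q^n / V_q(n,t)⌋ = ⌊1024/176⌋ = 5.
Step 4: Compare |C| = 5 to 5: satisfied.
The claimed |C| lies at the Hamming bound (tight).


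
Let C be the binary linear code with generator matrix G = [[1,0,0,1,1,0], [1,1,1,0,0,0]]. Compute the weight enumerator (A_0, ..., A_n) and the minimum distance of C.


Weight distribution: A_0 = 1, A_3 = 2, A_4 = 1. Minimum distance d = 3.

Enumerate all 2^2 = 4 messages m ∈ F_2^2.
For each, compute codeword c = mG in F_2^6, then tally its weight.
  m = 00 → c = 000000, weight = 0.
  m = 10 → c = 100110, weight = 3.
  m = 01 → c = 111000, weight = 3.
  m = 11 → c = 011110, weight = 4.
Tally weights:
  weight 0: 1 codewords.
  weight 3: 2 codewords.
  weight 4: 1 codewords.
Minimum distance d = smallest w > 0 with A_w > 0 = 3.
Sanity: Σ A_w = 4 = 2^2 = 4 ✓.


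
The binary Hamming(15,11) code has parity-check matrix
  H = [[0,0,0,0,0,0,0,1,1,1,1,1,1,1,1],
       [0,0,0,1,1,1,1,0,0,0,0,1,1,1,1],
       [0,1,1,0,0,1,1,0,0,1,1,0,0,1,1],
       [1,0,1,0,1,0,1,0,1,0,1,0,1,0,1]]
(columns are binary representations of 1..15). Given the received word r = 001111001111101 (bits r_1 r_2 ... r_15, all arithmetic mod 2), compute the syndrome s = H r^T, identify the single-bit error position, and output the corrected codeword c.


s = (0, 0, 1, 0)^T, error position = 2, corrected codeword c = 011111001111101

Compute s = H r^T mod 2 one row at a time:
  s_1 = 0 + 1 + 1 + 1 + 1 + 1 + 0 + 1 = 6 ≡ 0 (mod 2).
  s_2 = 1 + 1 + 1 + 0 + 1 + 1 + 0 + 1 = 6 ≡ 0 (mod 2).
  s_3 = 0 + 1 + 1 + 0 + 1 + 1 + 0 + 1 = 5 ≡ 1 (mod 2).
  s_4 = 0 + 1 + 1 + 0 + 1 + 1 + 1 + 1 = 6 ≡ 0 (mod 2).
s = (0, 0, 1, 0)^T — this equals column 2 of H (binary 0010), so error is at position 2.
Correct: flip bit 2 of r = 001111001111101 to get c = 011111001111101.


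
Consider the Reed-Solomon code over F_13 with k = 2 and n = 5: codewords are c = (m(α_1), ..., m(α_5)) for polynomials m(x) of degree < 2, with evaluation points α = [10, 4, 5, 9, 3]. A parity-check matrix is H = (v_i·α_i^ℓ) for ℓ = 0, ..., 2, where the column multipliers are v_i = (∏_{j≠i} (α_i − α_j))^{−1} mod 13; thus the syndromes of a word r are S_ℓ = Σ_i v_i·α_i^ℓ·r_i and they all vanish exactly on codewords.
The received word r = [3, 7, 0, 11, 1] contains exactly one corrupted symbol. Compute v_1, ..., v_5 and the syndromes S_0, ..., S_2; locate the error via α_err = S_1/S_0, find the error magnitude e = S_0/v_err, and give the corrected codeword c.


S = (6, 8, 2), error at position 1, error magnitude e = 12, c = [4, 7, 0, 11, 1].

Step 1: column multipliers v_i = (∏_{j≠i}(α_i − α_j))^{−1} mod 13.
  i = 1 (α = 10): (10−4)(10−5)(10−9)(10−3) = 6·5·1·7 = 210 ≡ 2, so v_1 = 2^{−1} = 7 (mod 13).
  i = 2 (α = 4): (4−10)(4−5)(4−9)(4−3) = (−6)·(−1)·(−5)·1 = −30 ≡ 9, so v_2 = 9^{−1} = 3 (mod 13).
  i = 3 (α = 5): (5−10)(5−4)(5−9)(5−3) = (−5)·1·(−4)·2 = 40 ≡ 1, so v_3 = 1^{−1} = 1 (mod 13).
  i = 4 (α = 9): (9−10)(9−4)(9−5)(9−3) = (−1)·5·4·6 = −120 ≡ 10, so v_4 = 10^{−1} = 4 (mod 13).
  i = 5 (α = 3): (3−10)(3−4)(3−5)(3−9) = (−7)·(−1)·(−2)·(−6) = 84 ≡ 6, so v_5 = 6^{−1} = 11 (mod 13).
  v = [7, 3, 1, 4, 11].
Step 2: syndromes of r = [3, 7, 0, 11, 1] (all sums mod 13).
  S_0 = Σ v_i r_i = 7·3 + 3·7 + 1·0 + 4·11 + 11·1 = 97 ≡ 6.
  S_1 = Σ v_i α_i r_i = 7·10·3 + 3·4·7 + 1·5·0 + 4·9·11 + 11·3·1 = 723 ≡ 8.
  α_i^2 mod 13 = [9, 3, 12, 3, 9].
  S_2 = Σ v_i α_i^2 r_i = 7·9·3 + 3·3·7 + 1·12·0 + 4·3·11 + 11·9·1 = 483 ≡ 2.
  S = (6, 8, 2) ≠ 0, so r is not a codeword (an error is present).
Step 3: locate the error. For a single error e at position i, S_ℓ = v_i·e·α_i^ℓ, so α_err = S_1/S_0.
  S_0^{−1} = 6^{−1} = 11 (mod 13), so α_err = 8·11 = 88 ≡ 10 = α_1. Error position i = 1.
  Consistency check: S_2/S_1 = 2·5 = 10 ≡ 10 = α_err ✓ (single-error assumption holds).
Step 4: error magnitude e = S_0/v_1 = S_0·∏_{j≠1}(α_1 − α_j) = 6·2 = 12 ≡ 12 (mod 13).
Step 5: correct position 1: c_1 = r_1 − e = 3 − 12 ≡ 4 (mod 13). Hence c = [4, 7, 0, 11, 1].
  Check: interpolating c through the α_i gives m(x) = 9 + 6·x (degree < 2) with m(α_i) = c_i for every i, so c is indeed a codeword.


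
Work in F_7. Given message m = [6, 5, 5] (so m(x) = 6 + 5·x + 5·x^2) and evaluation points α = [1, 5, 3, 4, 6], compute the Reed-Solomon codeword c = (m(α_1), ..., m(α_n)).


c = [2, 2, 3, 1, 6]

Message polynomial: m(x) = 6 + 5·x + 5·x^2 (mod 7).
For each evaluation point α_i, compute m(α_i) mod 7:
  α_1 = 1: Horner steps 5 → 3 → 2, so m(1) = 2.
  α_2 = 5: Horner steps 5 → 2 → 2, so m(5) = 2.
  α_3 = 3: Horner steps 5 → 6 → 3, so m(3) = 3.
  α_4 = 4: Horner steps 5 → 4 → 1, so m(4) = 1.
  α_5 = 6: Horner steps 5 → 0 → 6, so m(6) = 6.
Codeword c = [2, 2, 3, 1, 6] ∈ F_7^5.


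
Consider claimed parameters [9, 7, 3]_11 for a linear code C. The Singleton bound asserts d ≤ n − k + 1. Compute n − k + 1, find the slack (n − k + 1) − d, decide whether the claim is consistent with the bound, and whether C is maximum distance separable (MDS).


Singleton RHS = n − k + 1 = 3, slack = 0, bound satisfied, MDS.

Singleton bound: d ≤ n − k + 1.
Here n = 9, k = 7, so n − k + 1 = 3.
Given d = 3, check d ≤ 3: YES.
Slack = (n − k + 1) − d = 0.
The code is MDS (slack = 0).
Description: the claimed parameters are [9, 7, 3]_11; such a code would be MDS (meets Singleton bound).


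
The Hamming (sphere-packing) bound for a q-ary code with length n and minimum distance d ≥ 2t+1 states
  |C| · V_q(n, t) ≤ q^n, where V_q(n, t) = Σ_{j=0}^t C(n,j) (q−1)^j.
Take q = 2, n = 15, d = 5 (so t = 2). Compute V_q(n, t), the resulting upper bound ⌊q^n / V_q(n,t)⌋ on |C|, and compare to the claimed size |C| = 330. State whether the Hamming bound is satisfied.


V_q(n, t) = 121, q^n = 32768, Hamming bound = 270, |C| = 330 > bound (violated).

Step 1: Compute V_q(n, t) = Σ_{j=0}^2 C(n, j) (q−1)^j.
  j = 0: C(15,0)·(1)^0 = 1·1 = 1.
  j = 1: C(15,1)·(1)^1 = 15·1 = 15.
  j = 2: C(15,2)·(1)^2 = 105·1 = 105.
  V_q(n, t) = 1 + 15 + 105 = 121.
Step 2: q^n = 2^15 = 32768.
Step 3: Hamming bound ⌊q^n / V_q(n,t)⌋ = ⌊32768/121⌋ = 270.
Step 4: Compare |C| = 330 to 270: violated.
The claimed |C| lies above the Hamming bound, so no 2-ary code of length 15 with d ≥ 5 can have 330 codewords.


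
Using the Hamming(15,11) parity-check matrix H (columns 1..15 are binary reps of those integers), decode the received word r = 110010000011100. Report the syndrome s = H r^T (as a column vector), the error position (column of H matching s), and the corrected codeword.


s = (1, 1, 0, 0)^T, error position = 12, corrected codeword c = 110010000010100

Compute s = H r^T mod 2 one row at a time:
  s_1 = 0 + 0 + 0 + 1 + 1 + 1 + 0 + 0 = 3 ≡ 1 (mod 2).
  s_2 = 0 + 1 + 0 + 0 + 1 + 1 + 0 + 0 = 3 ≡ 1 (mod 2).
  s_3 = 1 + 0 + 0 + 0 + 0 + 1 + 0 + 0 = 2 ≡ 0 (mod 2).
  s_4 = 1 + 0 + 1 + 0 + 0 + 1 + 1 + 0 = 4 ≡ 0 (mod 2).
s = (1, 1, 0, 0)^T — this equals column 12 of H (binary 1100), so error is at position 12.
Correct: flip bit 12 of r = 110010000011100 to get c = 110010000010100.


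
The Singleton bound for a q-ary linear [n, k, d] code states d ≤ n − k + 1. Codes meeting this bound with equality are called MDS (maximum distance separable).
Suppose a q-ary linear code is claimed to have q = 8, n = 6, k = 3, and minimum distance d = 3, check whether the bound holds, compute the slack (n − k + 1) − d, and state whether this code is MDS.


Singleton RHS = n − k + 1 = 4, slack = 1, bound satisfied, not MDS.

Singleton bound: d ≤ n − k + 1.
Here n = 6, k = 3, so n − k + 1 = 4.
Given d = 3, check d ≤ 4: YES.
Slack = (n − k + 1) − d = 1.
The code is NOT MDS (slack = 1 > 0).
Description: the claimed parameters are [6, 3, 3]_8; such a code would be non-MDS.


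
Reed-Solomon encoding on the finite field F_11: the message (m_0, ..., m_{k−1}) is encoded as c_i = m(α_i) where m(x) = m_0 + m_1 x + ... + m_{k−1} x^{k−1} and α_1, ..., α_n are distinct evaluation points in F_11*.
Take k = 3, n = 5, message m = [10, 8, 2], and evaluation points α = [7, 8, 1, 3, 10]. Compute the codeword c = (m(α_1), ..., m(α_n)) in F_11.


c = [10, 4, 9, 8, 4]

Message polynomial: m(x) = 10 + 8·x + 2·x^2 (mod 11).
For each evaluation point α_i, compute m(α_i) mod 11:
  α_1 = 7: Horner steps 2 → 0 → 10, so m(7) = 10.
  α_2 = 8: Horner steps 2 → 2 → 4, so m(8) = 4.
  α_3 = 1: Horner steps 2 → 10 → 9, so m(1) = 9.
  α_4 = 3: Horner steps 2 → 3 → 8, so m(3) = 8.
  α_5 = 10: Horner steps 2 → 6 → 4, so m(10) = 4.
Codeword c = [10, 4, 9, 8, 4] ∈ F_11^5.


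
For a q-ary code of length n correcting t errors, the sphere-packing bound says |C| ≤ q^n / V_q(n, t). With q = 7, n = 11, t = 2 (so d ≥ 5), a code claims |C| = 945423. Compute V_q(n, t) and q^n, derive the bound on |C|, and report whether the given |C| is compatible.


V_q(n, t) = 2047, q^n = 1977326743, Hamming bound = 965963, |C| = 945423 ≤ bound (satisfied).

Step 1: Compute V_q(n, t) = Σ_{j=0}^2 C(n, j) (q−1)^j.
  j = 0: C(11,0)·(6)^0 = 1·1 = 1.
  j = 1: C(11,1)·(6)^1 = 11·6 = 66.
  j = 2: C(11,2)·(6)^2 = 55·36 = 1980.
  V_q(n, t) = 1 + 66 + 1980 = 2047.
Step 2: q^n = 7^11 = 1977326743.
Step 3: Hamming bound ⌊q^n / V_q(n,t)⌋ = ⌊1977326743/2047⌋ = 965963.
Step 4: Compare |C| = 945423 to 965963: satisfied.
The claimed |C| lies below the Hamming bound.


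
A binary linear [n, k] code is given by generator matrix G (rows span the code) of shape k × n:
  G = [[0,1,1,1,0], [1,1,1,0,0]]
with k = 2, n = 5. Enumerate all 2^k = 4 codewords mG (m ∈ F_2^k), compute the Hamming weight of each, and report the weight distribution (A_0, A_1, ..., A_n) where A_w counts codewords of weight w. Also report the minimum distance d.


Weight distribution: A_0 = 1, A_2 = 1, A_3 = 2. Minimum distance d = 2.

Enumerate all 2^2 = 4 messages m ∈ F_2^2.
For each, compute codeword c = mG in F_2^5, then tally its weight.
  m = 00 → c = 00000, weight = 0.
  m = 10 → c = 01110, weight = 3.
  m = 01 → c = 11100, weight = 3.
  m = 11 → c = 10010, weight = 2.
Tally weights:
  weight 0: 1 codewords.
  weight 2: 1 codewords.
  weight 3: 2 codewords.
Minimum distance d = smallest w > 0 with A_w > 0 = 2.
Sanity: Σ A_w = 4 = 2^2 = 4 ✓.


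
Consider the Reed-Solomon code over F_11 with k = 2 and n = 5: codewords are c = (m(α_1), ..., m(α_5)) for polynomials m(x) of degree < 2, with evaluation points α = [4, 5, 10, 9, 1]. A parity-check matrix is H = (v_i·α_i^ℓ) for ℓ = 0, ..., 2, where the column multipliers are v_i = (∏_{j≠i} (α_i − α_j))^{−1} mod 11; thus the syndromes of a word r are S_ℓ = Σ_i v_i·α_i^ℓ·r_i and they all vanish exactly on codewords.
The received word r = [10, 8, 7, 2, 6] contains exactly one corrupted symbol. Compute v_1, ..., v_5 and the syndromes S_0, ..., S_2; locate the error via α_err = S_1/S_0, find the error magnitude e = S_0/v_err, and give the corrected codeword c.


S = (5, 3, 4), error at position 2, error magnitude e = 4, c = [10, 4, 7, 2, 6].

Step 1: column multipliers v_i = (∏_{j≠i}(α_i − α_j))^{−1} mod 11.
  i = 1 (α = 4): (4−5)(4−10)(4−9)(4−1) = (−1)·(−6)·(−5)·3 = −90 ≡ 9, so v_1 = 9^{−1} = 5 (mod 11).
  i = 2 (α = 5): (5−4)(5−10)(5−9)(5−1) = 1·(−5)·(−4)·4 = 80 ≡ 3, so v_2 = 3^{−1} = 4 (mod 11).
  i = 3 (α = 10): (10−4)(10−5)(10−9)(10−1) = 6·5·1·9 = 270 ≡ 6, so v_3 = 6^{−1} = 2 (mod 11).
  i = 4 (α = 9): (9−4)(9−5)(9−10)(9−1) = 5·4·(−1)·8 = −160 ≡ 5, so v_4 = 5^{−1} = 9 (mod 11).
  i = 5 (α = 1): (1−4)(1−5)(1−10)(1−9) = (−3)·(−4)·(−9)·(−8) = 864 ≡ 6, so v_5 = 6^{−1} = 2 (mod 11).
  v = [5, 4, 2, 9, 2].
Step 2: syndromes of r = [10, 8, 7, 2, 6] (all sums mod 11).
  S_0 = Σ v_i r_i = 5·10 + 4·8 + 2·7 + 9·2 + 2·6 = 126 ≡ 5.
  S_1 = Σ v_i α_i r_i = 5·4·10 + 4·5·8 + 2·10·7 + 9·9·2 + 2·1·6 = 674 ≡ 3.
  α_i^2 mod 11 = [5, 3, 1, 4, 1].
  S_2 = Σ v_i α_i^2 r_i = 5·5·10 + 4·3·8 + 2·1·7 + 9·4·2 + 2·1·6 = 444 ≡ 4.
  S = (5, 3, 4) ≠ 0, so r is not a codeword (an error is present).
Step 3: locate the error. For a single error e at position i, S_ℓ = v_i·e·α_i^ℓ, so α_err = S_1/S_0.
  S_0^{−1} = 5^{−1} = 9 (mod 11), so α_err = 3·9 = 27 ≡ 5 = α_2. Error position i = 2.
  Consistency check: S_2/S_1 = 4·4 = 16 ≡ 5 = α_err ✓ (single-error assumption holds).
Step 4: error magnitude e = S_0/v_2 = S_0·∏_{j≠2}(α_2 − α_j) = 5·3 = 15 ≡ 4 (mod 11).
Step 5: correct position 2: c_2 = r_2 − e = 8 − 4 ≡ 4 (mod 11). Hence c = [10, 4, 7, 2, 6].
  Check: interpolating c through the α_i gives m(x) = 1 + 5·x (degree < 2) with m(α_i) = c_i for every i, so c is indeed a codeword.
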